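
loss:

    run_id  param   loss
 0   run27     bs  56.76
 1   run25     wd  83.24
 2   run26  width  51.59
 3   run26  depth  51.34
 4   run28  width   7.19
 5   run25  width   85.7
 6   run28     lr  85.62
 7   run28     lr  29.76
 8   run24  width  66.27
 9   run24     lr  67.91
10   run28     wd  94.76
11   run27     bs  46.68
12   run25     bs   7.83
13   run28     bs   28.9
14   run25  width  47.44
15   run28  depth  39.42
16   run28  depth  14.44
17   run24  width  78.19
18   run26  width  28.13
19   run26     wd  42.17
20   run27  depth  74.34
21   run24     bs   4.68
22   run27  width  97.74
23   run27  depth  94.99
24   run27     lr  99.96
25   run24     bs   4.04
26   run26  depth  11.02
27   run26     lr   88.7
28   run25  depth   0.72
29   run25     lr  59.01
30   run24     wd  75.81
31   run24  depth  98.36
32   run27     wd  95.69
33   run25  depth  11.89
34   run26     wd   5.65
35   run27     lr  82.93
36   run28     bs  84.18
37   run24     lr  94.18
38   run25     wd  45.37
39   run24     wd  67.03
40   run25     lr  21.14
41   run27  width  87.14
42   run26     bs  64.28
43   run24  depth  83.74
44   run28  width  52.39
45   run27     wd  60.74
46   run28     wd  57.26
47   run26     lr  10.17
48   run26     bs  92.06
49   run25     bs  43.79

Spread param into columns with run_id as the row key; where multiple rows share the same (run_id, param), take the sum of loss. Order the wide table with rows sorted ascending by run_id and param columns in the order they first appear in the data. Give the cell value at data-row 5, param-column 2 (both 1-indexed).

With rows sorted ascending by run_id, row 5 is run_id=run28. param columns in first-appearance order: bs, wd, width, depth, lr; column 2 is wd.
Long rows with run_id=run28, param=wd: 94.76 + 57.26 = 152.02.

152.02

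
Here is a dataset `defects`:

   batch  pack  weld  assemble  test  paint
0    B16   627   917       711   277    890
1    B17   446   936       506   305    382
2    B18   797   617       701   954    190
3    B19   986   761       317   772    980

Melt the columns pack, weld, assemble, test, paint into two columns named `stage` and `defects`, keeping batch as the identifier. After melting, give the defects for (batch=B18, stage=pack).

797

Unpivoting turns each (batch, wide-column) pair into one long row.
The wide cell at row B18, column pack holds 797, so the long row (B18, pack) has defects=797.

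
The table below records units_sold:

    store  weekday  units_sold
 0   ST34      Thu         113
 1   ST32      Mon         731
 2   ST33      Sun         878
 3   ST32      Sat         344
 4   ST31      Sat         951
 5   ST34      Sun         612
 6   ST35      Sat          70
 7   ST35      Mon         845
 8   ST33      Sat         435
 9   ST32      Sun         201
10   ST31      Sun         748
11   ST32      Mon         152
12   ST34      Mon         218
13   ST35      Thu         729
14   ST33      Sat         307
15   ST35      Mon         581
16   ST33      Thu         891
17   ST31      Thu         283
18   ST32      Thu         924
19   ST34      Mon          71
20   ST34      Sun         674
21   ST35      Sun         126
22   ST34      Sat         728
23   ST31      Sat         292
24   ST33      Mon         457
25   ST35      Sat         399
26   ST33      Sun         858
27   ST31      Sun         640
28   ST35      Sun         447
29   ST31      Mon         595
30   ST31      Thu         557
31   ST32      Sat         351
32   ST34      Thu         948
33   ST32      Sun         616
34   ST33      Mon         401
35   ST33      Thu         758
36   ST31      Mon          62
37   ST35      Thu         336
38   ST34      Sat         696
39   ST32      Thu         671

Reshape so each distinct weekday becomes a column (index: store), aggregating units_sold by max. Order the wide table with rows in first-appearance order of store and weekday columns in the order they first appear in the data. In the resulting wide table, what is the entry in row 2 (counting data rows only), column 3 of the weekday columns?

With rows in first-appearance order of store, row 2 is store=ST32. weekday columns in first-appearance order: Thu, Mon, Sun, Sat; column 3 is Sun.
Long rows with store=ST32, weekday=Sun: max(201, 616) = 616.

616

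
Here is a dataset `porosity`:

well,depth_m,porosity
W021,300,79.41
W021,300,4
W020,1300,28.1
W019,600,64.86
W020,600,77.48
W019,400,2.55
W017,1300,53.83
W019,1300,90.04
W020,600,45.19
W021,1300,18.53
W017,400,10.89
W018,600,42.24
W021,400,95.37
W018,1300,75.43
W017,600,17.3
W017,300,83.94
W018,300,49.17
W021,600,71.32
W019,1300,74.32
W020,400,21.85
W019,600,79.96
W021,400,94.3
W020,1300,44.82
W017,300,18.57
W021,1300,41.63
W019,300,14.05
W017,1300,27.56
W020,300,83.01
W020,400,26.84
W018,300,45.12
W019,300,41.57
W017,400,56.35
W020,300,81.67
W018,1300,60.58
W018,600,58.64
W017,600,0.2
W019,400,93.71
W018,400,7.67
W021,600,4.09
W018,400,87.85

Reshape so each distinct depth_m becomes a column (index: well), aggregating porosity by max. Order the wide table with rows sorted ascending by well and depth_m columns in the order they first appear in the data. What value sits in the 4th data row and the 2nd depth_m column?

With rows sorted ascending by well, row 4 is well=W020. depth_m columns in first-appearance order: 300, 1300, 600, 400; column 2 is 1300.
Long rows with well=W020, depth_m=1300: max(28.1, 44.82) = 44.82.

44.82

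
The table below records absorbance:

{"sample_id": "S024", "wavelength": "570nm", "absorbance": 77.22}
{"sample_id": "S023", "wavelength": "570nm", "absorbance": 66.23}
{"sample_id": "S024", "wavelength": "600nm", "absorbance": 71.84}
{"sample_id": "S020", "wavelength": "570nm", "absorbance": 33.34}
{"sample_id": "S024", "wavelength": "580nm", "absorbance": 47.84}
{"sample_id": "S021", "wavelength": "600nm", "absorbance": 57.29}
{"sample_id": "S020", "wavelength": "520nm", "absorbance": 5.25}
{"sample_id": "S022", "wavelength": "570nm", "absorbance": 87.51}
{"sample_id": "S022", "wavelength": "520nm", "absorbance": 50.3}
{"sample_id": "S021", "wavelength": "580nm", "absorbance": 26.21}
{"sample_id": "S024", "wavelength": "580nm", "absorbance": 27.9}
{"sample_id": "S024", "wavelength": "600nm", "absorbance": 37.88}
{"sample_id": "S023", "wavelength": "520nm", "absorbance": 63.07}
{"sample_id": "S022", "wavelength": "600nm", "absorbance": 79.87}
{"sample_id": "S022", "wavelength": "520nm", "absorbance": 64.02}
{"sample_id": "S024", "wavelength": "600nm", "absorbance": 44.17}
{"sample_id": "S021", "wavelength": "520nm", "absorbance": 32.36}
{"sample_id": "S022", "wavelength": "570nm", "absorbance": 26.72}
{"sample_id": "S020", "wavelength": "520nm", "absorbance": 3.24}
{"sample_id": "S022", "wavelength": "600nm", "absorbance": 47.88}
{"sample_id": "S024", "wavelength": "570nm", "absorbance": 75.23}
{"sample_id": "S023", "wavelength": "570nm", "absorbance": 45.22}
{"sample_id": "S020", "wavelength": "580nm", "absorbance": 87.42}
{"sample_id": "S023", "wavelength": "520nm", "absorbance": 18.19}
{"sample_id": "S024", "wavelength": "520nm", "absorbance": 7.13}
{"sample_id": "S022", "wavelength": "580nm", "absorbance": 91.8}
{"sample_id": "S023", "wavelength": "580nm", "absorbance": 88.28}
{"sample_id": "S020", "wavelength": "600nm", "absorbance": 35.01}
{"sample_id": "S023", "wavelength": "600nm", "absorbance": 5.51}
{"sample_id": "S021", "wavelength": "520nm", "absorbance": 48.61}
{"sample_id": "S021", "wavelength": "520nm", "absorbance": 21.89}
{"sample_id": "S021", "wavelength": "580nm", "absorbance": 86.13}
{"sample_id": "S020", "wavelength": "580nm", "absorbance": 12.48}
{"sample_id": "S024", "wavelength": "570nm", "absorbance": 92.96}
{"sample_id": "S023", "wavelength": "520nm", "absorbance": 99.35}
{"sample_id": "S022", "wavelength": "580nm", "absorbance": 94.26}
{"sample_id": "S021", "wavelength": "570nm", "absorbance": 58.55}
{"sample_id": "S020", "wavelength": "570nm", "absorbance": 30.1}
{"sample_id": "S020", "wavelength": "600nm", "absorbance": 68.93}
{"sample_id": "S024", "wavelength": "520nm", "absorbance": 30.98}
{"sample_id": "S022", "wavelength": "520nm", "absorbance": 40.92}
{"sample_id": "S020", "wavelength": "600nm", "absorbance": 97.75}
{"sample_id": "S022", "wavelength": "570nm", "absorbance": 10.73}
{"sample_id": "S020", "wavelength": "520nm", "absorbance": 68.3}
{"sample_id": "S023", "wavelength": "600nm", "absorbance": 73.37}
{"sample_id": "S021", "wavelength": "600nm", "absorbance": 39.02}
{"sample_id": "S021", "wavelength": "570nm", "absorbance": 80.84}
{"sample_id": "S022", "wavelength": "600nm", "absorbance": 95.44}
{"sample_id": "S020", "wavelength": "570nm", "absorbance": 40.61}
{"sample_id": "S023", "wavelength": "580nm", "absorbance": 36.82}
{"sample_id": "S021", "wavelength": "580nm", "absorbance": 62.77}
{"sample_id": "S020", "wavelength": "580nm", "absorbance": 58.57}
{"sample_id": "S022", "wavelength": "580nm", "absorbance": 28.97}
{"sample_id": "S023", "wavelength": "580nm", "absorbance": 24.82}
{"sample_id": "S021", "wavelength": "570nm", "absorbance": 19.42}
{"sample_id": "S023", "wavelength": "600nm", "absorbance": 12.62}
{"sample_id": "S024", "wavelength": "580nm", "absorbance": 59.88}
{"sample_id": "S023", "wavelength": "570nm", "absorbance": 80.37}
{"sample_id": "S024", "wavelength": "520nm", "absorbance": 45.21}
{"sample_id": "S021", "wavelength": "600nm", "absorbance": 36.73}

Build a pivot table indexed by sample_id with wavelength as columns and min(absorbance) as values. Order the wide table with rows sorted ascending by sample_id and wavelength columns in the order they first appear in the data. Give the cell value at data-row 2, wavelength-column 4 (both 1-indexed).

21.89

With rows sorted ascending by sample_id, row 2 is sample_id=S021. wavelength columns in first-appearance order: 570nm, 600nm, 580nm, 520nm; column 4 is 520nm.
Long rows with sample_id=S021, wavelength=520nm: min(32.36, 48.61, 21.89) = 21.89.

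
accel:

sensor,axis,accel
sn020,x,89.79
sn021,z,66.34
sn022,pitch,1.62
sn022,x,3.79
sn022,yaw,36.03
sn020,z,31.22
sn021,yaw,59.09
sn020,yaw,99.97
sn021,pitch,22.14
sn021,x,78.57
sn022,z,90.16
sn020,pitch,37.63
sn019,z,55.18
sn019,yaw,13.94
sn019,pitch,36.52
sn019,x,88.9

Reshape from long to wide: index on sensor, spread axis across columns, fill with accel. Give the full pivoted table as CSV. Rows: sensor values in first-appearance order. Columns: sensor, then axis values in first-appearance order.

sensor,x,z,pitch,yaw
sn020,89.79,31.22,37.63,99.97
sn021,78.57,66.34,22.14,59.09
sn022,3.79,90.16,1.62,36.03
sn019,88.9,55.18,36.52,13.94

Columns: sensor plus the 4 distinct axis values (x, z, pitch, yaw).
For example, row sn020 column x takes accel=89.79 from the long row (sn020, x).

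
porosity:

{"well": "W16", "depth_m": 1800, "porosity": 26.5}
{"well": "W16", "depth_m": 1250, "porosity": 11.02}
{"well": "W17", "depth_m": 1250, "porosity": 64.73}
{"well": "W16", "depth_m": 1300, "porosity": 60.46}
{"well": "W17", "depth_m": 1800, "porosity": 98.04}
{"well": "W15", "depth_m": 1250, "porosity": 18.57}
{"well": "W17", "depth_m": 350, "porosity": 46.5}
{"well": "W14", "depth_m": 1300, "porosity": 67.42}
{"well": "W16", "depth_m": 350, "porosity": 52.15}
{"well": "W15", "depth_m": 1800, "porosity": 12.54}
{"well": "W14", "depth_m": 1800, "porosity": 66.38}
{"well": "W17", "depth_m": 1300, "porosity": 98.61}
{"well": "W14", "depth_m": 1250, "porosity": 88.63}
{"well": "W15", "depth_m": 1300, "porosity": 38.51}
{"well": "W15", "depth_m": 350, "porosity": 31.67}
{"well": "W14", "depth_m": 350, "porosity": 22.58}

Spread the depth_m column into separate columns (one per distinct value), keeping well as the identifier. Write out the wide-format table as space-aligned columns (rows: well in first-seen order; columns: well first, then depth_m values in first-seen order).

well  1800   1250   1300   350  
W16   26.5   11.02  60.46  52.15
W17   98.04  64.73  98.61  46.5 
W15   12.54  18.57  38.51  31.67
W14   66.38  88.63  67.42  22.58

Columns: well plus the 4 distinct depth_m values (1800, 1250, 1300, 350).
For example, row W16 column 1800 takes porosity=26.5 from the long row (W16, 1800).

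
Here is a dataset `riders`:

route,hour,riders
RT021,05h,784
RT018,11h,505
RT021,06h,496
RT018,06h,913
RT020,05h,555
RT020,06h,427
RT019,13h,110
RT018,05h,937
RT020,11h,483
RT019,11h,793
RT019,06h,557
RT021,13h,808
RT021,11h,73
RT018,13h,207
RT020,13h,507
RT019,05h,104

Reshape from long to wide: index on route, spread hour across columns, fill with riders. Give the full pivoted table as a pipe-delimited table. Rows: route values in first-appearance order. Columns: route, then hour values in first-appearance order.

| route | 05h | 11h | 06h | 13h |
| RT021 | 784 | 73 | 496 | 808 |
| RT018 | 937 | 505 | 913 | 207 |
| RT020 | 555 | 483 | 427 | 507 |
| RT019 | 104 | 793 | 557 | 110 |

Columns: route plus the 4 distinct hour values (05h, 11h, 06h, 13h).
For example, row RT021 column 05h takes riders=784 from the long row (RT021, 05h).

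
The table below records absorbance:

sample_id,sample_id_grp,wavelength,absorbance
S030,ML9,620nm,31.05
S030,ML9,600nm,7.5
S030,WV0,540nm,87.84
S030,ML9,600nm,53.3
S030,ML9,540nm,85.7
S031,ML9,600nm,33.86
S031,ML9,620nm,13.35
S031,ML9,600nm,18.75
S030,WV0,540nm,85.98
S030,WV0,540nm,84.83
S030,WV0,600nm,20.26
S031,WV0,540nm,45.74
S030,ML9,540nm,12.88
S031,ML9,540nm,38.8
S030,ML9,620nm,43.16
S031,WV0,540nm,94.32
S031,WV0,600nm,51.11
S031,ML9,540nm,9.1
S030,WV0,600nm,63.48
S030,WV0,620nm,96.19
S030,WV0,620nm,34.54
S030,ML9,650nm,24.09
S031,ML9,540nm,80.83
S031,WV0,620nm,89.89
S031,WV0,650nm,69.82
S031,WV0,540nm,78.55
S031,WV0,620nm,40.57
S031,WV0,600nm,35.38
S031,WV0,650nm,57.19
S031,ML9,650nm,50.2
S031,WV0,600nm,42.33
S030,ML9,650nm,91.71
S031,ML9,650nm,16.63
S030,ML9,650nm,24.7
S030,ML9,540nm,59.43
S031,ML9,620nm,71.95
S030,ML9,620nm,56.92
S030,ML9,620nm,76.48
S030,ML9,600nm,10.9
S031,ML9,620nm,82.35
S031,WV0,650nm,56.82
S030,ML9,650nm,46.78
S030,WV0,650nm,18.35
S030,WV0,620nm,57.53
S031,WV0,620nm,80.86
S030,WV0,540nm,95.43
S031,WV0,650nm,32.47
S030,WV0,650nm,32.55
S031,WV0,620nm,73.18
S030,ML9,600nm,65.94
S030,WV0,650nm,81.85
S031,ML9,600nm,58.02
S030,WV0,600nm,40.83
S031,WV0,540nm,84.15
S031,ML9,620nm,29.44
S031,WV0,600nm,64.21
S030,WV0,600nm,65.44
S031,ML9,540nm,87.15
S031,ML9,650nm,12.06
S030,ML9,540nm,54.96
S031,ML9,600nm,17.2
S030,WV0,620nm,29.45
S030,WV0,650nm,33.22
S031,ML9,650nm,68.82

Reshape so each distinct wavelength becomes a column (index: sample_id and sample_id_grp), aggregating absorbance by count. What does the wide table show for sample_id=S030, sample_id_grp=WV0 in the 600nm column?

4

Rows with sample_id=S030, sample_id_grp=WV0 and wavelength=600nm: absorbance values are 20.26, 63.48, 40.83, 65.44.
4 rows match — count = 4.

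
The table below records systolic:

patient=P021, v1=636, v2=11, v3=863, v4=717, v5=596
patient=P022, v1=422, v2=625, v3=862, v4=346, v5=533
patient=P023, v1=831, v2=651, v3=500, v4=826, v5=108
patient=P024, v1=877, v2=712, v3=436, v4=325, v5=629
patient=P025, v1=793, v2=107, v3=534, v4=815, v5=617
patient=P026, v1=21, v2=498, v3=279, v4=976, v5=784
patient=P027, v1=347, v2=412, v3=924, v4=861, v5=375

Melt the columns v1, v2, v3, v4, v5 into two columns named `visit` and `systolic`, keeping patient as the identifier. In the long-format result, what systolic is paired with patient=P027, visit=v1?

Unpivoting turns each (patient, wide-column) pair into one long row.
The wide cell at row P027, column v1 holds 347, so the long row (P027, v1) has systolic=347.

347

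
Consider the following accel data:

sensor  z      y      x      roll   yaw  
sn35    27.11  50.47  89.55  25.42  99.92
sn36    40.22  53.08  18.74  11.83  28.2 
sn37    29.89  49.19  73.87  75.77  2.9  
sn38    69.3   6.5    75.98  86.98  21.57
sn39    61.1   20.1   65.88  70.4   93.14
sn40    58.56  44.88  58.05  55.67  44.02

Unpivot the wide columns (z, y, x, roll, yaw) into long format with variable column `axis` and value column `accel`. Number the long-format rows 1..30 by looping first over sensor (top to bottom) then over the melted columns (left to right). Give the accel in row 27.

44.88

30 rows total (6 × 5). Row 27: index ⌊(27-1)/5⌋ = 5 into sensor → sn40; (27-1) mod 5 = 1 into the melted columns → y.
So row 27 is (sn40, y, 44.88); accel = 44.88.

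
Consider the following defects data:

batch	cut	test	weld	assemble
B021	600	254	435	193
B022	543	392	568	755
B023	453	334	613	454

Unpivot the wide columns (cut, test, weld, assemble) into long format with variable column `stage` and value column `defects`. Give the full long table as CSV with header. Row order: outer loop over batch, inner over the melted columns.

Each (batch, column) pair becomes one row: 3 × 4 = 12 rows.
For example, (B021, cut) → defects=600.

batch,stage,defects
B021,cut,600
B021,test,254
B021,weld,435
B021,assemble,193
B022,cut,543
B022,test,392
B022,weld,568
B022,assemble,755
B023,cut,453
B023,test,334
B023,weld,613
B023,assemble,454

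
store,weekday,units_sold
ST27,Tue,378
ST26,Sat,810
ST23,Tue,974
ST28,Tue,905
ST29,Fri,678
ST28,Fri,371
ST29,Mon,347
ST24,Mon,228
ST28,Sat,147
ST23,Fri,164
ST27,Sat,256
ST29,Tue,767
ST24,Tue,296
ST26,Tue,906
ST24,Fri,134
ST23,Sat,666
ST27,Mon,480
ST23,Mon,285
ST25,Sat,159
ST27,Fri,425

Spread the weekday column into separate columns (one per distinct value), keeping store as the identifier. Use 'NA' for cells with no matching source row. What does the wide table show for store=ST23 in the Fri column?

The long row with store=ST23, weekday=Fri has units_sold=164.

164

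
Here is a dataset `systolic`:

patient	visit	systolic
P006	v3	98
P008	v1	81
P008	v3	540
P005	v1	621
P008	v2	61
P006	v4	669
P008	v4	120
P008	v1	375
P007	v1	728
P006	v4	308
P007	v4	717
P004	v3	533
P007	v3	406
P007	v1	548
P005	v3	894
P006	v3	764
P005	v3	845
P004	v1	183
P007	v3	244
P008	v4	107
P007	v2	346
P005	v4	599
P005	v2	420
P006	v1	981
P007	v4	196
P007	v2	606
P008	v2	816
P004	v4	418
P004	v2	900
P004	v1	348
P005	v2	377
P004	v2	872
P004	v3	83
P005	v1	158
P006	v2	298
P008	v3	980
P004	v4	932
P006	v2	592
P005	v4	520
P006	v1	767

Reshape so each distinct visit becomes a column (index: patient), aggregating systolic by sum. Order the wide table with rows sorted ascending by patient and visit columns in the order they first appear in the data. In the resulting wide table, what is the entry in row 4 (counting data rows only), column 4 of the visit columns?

With rows sorted ascending by patient, row 4 is patient=P007. visit columns in first-appearance order: v3, v1, v2, v4; column 4 is v4.
Long rows with patient=P007, visit=v4: 717 + 196 = 913.

913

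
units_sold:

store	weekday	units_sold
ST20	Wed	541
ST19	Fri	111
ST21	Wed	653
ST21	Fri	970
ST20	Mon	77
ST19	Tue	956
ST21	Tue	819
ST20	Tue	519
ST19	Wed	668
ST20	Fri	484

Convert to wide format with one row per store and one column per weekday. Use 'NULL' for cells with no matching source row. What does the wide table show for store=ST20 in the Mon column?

The long row with store=ST20, weekday=Mon has units_sold=77.

77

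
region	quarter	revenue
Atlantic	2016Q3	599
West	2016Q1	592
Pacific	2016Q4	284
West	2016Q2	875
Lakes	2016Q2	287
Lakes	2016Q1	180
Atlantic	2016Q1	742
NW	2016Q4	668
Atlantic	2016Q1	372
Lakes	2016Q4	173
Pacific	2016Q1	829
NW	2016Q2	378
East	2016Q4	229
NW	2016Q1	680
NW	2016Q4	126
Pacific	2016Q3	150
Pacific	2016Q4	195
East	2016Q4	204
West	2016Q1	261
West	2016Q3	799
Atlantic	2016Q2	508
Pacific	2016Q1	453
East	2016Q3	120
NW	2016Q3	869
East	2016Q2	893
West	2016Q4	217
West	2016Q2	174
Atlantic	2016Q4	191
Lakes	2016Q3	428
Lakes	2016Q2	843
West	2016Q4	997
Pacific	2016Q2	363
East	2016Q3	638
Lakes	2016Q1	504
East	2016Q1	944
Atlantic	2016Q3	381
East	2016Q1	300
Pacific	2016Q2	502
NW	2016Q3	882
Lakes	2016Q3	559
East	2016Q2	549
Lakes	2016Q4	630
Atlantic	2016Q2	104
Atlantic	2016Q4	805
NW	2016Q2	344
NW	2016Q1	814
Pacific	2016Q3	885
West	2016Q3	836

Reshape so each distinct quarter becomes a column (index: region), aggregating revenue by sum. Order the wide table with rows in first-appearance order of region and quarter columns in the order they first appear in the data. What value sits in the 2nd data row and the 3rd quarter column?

1214

With rows in first-appearance order of region, row 2 is region=West. quarter columns in first-appearance order: 2016Q3, 2016Q1, 2016Q4, 2016Q2; column 3 is 2016Q4.
Long rows with region=West, quarter=2016Q4: 217 + 997 = 1214.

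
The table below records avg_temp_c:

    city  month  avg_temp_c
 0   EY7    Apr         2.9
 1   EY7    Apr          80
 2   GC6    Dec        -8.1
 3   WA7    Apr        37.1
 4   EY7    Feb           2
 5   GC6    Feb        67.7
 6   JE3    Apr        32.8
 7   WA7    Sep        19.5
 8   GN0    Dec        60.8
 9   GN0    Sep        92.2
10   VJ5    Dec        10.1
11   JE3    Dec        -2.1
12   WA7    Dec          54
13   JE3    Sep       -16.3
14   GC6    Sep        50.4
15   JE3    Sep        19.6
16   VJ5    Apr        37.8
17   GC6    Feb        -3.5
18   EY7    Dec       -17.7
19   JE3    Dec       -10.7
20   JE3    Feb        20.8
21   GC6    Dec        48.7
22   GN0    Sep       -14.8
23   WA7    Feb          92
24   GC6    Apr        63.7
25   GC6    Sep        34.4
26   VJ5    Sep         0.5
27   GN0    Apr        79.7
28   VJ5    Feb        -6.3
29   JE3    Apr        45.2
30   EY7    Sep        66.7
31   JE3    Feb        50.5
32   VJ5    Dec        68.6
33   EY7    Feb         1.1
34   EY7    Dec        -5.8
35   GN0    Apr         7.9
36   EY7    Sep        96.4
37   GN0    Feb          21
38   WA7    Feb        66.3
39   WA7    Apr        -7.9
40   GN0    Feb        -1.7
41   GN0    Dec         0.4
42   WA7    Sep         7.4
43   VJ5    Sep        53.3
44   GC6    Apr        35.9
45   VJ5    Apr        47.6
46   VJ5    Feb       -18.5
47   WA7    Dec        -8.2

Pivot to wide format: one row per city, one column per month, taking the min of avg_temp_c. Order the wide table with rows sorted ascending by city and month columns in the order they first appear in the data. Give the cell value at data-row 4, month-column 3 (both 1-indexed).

With rows sorted ascending by city, row 4 is city=JE3. month columns in first-appearance order: Apr, Dec, Feb, Sep; column 3 is Feb.
Long rows with city=JE3, month=Feb: min(20.8, 50.5) = 20.8.

20.8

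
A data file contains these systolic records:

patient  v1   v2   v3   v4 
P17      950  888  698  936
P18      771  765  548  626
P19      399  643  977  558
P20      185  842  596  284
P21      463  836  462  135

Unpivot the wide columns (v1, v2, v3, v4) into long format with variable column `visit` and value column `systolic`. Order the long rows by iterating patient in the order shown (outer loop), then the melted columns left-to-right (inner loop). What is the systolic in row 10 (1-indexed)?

643

20 rows total (5 × 4). Row 10: index ⌊(10-1)/4⌋ = 2 into patient → P19; (10-1) mod 4 = 1 into the melted columns → v2.
So row 10 is (P19, v2, 643); systolic = 643.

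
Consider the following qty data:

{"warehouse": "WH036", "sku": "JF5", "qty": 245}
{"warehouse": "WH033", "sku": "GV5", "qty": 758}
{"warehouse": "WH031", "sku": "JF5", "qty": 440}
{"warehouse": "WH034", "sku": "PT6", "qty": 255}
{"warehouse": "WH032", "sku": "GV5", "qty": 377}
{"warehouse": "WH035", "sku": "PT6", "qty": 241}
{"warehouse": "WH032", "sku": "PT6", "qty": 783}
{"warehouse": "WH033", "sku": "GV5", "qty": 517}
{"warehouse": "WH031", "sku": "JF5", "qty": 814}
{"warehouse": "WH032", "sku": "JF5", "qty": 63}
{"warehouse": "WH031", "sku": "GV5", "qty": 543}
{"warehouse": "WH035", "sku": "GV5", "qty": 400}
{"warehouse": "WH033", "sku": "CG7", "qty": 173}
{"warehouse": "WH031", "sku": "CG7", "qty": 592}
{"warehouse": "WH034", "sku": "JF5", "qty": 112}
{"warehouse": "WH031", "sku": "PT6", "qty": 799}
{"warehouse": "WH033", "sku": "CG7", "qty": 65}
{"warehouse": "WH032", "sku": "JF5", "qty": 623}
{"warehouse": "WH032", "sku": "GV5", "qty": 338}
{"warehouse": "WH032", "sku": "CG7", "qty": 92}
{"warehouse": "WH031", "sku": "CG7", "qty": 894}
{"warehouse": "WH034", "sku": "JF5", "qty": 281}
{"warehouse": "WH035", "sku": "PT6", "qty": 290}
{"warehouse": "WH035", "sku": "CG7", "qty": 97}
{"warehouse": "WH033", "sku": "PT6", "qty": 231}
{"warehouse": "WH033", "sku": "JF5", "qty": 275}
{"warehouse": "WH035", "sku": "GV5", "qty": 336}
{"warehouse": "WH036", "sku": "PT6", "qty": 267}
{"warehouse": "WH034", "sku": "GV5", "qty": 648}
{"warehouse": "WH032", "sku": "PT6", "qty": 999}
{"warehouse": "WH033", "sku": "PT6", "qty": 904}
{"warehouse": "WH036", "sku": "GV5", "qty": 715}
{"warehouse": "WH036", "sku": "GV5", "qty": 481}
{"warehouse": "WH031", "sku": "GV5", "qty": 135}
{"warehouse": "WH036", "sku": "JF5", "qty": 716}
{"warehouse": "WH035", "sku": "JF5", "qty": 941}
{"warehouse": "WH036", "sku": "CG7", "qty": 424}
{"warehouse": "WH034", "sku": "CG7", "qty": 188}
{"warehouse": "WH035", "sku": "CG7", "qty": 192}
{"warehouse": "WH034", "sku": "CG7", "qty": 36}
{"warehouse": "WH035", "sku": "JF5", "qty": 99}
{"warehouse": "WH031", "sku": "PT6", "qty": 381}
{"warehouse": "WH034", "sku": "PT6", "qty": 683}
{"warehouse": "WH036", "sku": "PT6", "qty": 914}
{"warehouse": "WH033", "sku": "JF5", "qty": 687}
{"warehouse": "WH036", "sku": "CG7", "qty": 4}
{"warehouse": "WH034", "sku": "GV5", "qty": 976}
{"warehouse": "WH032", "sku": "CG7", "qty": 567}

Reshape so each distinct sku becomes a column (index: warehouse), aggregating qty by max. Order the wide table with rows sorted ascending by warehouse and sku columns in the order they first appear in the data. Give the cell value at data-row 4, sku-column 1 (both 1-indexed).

With rows sorted ascending by warehouse, row 4 is warehouse=WH034. sku columns in first-appearance order: JF5, GV5, PT6, CG7; column 1 is JF5.
Long rows with warehouse=WH034, sku=JF5: max(112, 281) = 281.

281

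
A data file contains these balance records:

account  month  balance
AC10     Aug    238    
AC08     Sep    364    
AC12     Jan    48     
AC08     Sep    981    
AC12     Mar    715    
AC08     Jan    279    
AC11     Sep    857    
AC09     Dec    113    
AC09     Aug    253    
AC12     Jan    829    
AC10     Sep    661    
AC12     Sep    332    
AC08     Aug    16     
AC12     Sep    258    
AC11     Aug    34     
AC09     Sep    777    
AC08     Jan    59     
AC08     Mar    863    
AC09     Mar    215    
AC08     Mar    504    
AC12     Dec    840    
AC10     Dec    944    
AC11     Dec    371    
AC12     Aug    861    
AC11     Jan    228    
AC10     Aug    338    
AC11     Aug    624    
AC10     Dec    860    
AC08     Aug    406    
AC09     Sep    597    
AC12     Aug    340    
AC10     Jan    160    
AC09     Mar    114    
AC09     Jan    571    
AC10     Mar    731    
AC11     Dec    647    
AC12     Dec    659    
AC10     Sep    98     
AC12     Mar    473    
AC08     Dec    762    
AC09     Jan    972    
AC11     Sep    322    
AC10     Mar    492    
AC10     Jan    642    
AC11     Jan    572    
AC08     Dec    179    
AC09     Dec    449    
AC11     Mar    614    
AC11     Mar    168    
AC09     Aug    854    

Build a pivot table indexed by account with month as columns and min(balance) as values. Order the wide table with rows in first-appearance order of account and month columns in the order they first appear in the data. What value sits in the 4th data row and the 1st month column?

34

With rows in first-appearance order of account, row 4 is account=AC11. month columns in first-appearance order: Aug, Sep, Jan, Mar, Dec; column 1 is Aug.
Long rows with account=AC11, month=Aug: min(34, 624) = 34.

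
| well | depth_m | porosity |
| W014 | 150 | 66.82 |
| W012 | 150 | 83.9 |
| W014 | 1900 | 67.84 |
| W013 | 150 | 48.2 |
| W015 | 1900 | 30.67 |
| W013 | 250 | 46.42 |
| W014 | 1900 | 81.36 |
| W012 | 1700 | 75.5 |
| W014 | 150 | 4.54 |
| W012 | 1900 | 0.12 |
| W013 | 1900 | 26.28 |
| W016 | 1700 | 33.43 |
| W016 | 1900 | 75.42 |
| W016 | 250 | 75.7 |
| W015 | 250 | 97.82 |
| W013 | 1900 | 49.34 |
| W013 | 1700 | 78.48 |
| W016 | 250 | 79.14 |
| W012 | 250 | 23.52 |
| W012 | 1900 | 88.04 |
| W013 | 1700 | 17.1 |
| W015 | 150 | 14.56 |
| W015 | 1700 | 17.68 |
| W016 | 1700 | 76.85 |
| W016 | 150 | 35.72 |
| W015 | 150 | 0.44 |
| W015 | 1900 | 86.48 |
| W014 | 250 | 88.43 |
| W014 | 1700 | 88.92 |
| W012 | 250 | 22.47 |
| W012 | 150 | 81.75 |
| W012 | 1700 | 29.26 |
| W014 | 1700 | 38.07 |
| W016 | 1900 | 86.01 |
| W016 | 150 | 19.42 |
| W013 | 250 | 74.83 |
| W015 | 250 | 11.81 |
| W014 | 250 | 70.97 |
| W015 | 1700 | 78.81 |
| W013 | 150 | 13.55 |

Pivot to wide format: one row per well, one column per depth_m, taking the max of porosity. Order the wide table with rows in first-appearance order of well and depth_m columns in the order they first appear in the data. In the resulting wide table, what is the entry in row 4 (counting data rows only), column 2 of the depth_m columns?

With rows in first-appearance order of well, row 4 is well=W015. depth_m columns in first-appearance order: 150, 1900, 250, 1700; column 2 is 1900.
Long rows with well=W015, depth_m=1900: max(30.67, 86.48) = 86.48.

86.48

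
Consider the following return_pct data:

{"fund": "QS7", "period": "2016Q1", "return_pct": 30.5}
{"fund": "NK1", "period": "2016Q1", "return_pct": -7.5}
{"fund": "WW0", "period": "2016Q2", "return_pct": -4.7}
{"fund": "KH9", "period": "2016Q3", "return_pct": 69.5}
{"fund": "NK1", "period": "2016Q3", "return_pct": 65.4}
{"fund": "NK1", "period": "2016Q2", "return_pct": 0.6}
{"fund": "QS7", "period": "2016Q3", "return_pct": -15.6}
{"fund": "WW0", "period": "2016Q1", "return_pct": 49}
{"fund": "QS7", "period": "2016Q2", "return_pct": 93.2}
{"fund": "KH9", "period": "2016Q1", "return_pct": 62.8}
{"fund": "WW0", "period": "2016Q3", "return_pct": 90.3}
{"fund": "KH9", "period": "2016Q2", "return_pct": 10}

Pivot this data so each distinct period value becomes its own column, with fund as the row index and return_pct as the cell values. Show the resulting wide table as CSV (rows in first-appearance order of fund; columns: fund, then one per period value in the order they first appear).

Columns: fund plus the 3 distinct period values (2016Q1, 2016Q2, 2016Q3).
For example, row QS7 column 2016Q1 takes return_pct=30.5 from the long row (QS7, 2016Q1).

fund,2016Q1,2016Q2,2016Q3
QS7,30.5,93.2,-15.6
NK1,-7.5,0.6,65.4
WW0,49,-4.7,90.3
KH9,62.8,10,69.5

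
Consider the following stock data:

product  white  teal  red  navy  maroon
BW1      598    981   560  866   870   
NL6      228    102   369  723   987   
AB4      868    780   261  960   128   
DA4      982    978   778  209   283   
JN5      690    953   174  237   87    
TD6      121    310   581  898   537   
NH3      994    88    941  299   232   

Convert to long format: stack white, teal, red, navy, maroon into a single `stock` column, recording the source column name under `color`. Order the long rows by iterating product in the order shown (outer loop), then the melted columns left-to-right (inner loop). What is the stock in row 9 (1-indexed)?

723

35 rows total (7 × 5). Row 9: index ⌊(9-1)/5⌋ = 1 into product → NL6; (9-1) mod 5 = 3 into the melted columns → navy.
So row 9 is (NL6, navy, 723); stock = 723.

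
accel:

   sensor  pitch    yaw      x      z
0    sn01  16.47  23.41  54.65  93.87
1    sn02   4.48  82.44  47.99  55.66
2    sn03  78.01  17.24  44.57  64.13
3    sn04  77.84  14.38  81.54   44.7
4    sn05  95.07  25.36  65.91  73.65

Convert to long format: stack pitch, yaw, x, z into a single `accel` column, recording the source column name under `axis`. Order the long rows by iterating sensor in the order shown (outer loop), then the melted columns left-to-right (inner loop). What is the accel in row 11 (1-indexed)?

44.57

20 rows total (5 × 4). Row 11: index ⌊(11-1)/4⌋ = 2 into sensor → sn03; (11-1) mod 4 = 2 into the melted columns → x.
So row 11 is (sn03, x, 44.57); accel = 44.57.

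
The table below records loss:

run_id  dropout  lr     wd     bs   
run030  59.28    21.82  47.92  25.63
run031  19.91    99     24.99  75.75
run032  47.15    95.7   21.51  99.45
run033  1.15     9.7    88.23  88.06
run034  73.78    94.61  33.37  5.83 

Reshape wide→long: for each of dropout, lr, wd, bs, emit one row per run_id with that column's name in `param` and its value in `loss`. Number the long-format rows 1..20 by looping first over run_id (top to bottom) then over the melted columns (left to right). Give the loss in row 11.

21.51

20 rows total (5 × 4). Row 11: index ⌊(11-1)/4⌋ = 2 into run_id → run032; (11-1) mod 4 = 2 into the melted columns → wd.
So row 11 is (run032, wd, 21.51); loss = 21.51.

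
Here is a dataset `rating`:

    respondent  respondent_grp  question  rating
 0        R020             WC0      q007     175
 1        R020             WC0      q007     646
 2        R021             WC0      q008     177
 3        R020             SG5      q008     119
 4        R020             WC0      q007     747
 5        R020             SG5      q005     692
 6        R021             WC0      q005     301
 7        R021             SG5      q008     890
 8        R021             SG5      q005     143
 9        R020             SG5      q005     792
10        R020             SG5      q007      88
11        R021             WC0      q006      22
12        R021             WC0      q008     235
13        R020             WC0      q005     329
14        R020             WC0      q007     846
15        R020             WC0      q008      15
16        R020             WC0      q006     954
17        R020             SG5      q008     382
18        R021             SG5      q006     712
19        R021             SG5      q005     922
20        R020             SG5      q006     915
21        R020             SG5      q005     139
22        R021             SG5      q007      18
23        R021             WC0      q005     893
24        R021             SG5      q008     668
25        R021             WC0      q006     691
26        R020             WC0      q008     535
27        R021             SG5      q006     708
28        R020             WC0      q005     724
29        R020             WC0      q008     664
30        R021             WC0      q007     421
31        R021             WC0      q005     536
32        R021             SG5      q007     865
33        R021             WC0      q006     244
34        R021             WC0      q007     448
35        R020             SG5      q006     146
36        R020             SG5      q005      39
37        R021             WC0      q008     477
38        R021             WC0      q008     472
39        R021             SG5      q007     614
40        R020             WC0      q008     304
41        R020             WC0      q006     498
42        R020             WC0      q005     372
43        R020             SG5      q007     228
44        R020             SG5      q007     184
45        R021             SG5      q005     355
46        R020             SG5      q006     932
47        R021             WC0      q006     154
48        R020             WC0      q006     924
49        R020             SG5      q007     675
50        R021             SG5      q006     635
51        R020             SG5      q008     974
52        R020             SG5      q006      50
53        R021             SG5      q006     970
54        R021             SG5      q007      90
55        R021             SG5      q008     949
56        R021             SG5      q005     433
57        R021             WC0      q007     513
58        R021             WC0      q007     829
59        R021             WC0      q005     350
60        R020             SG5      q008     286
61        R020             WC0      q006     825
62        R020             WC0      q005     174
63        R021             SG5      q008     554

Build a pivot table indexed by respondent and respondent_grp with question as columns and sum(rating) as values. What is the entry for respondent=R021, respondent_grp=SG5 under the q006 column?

3025

Rows with respondent=R021, respondent_grp=SG5 and question=q006: rating values are 712, 708, 635, 970.
712 + 708 + 635 + 970 = 3025.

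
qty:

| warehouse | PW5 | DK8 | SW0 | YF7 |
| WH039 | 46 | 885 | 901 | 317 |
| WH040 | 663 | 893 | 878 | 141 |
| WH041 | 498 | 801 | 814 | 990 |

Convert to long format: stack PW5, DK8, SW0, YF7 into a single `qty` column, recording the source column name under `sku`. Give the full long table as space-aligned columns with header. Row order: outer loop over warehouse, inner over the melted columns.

Each (warehouse, column) pair becomes one row: 3 × 4 = 12 rows.
For example, (WH039, PW5) → qty=46.

warehouse  sku  qty
WH039      PW5  46 
WH039      DK8  885
WH039      SW0  901
WH039      YF7  317
WH040      PW5  663
WH040      DK8  893
WH040      SW0  878
WH040      YF7  141
WH041      PW5  498
WH041      DK8  801
WH041      SW0  814
WH041      YF7  990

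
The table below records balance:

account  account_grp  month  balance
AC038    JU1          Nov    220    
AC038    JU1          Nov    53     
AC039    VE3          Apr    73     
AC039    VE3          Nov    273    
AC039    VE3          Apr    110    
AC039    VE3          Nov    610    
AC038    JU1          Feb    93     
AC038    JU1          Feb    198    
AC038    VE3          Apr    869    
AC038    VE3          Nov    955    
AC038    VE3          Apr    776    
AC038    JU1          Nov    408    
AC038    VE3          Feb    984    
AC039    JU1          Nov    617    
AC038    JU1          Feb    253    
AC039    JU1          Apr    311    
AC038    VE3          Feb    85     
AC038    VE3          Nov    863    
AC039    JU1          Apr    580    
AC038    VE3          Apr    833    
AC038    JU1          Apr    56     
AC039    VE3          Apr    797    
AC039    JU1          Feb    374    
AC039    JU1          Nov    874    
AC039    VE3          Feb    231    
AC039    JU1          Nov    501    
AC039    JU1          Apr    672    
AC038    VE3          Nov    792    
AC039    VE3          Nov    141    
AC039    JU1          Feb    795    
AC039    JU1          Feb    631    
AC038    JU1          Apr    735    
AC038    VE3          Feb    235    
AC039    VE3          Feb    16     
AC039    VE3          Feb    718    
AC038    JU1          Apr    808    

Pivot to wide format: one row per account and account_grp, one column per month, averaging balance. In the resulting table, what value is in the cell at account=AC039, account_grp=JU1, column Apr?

521

Rows with account=AC039, account_grp=JU1 and month=Apr: balance values are 311, 580, 672.
(311 + 580 + 672) / 3 = 521.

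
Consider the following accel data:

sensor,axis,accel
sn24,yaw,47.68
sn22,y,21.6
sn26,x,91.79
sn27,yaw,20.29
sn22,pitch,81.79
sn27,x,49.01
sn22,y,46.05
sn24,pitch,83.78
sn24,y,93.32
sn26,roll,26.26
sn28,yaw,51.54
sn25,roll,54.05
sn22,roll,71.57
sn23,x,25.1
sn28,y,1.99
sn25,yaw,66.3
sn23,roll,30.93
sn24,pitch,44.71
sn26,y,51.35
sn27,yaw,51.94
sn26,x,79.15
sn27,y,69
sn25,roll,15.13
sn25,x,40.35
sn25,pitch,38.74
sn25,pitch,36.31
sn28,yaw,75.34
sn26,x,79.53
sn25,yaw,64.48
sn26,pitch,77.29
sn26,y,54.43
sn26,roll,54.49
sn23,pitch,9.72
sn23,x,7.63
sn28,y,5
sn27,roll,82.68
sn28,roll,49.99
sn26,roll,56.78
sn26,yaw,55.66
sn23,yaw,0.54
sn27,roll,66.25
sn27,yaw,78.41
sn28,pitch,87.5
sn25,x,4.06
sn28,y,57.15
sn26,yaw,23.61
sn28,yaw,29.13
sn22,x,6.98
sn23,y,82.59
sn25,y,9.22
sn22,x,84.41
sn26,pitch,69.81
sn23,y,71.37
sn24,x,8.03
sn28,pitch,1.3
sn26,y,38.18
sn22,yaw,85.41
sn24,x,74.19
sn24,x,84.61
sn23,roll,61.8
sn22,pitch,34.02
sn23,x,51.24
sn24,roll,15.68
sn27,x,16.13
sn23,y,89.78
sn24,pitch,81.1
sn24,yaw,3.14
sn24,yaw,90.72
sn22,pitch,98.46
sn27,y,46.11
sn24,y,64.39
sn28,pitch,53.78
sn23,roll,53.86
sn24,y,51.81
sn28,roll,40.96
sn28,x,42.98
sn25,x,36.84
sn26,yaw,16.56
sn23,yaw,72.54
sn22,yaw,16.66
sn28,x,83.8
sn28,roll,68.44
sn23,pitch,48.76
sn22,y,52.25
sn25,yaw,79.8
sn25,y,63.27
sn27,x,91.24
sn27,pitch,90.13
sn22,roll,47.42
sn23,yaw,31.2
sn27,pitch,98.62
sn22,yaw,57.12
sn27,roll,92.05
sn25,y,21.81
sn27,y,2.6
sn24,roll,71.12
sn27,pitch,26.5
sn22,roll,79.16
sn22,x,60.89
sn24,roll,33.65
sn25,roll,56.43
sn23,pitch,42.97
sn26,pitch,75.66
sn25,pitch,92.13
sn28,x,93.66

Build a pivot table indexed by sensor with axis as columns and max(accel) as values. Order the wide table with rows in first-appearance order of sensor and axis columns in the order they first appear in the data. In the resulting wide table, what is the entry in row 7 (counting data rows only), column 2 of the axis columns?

With rows in first-appearance order of sensor, row 7 is sensor=sn23. axis columns in first-appearance order: yaw, y, x, pitch, roll; column 2 is y.
Long rows with sensor=sn23, axis=y: max(82.59, 71.37, 89.78) = 89.78.

89.78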